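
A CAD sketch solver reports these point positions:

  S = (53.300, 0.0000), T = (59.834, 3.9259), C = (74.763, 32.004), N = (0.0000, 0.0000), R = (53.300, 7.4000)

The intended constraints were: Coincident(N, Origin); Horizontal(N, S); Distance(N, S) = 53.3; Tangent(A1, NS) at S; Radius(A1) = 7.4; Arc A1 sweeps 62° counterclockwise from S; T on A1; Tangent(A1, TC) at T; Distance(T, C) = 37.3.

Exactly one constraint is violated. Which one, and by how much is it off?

Distance(T, C) = 37.3 — off by 5.50.

N = (0.00, 0.00) ✓; N.y = 0.00, S.y = 0.00 ✓; |NS| = 53.30 ✓; ∠(RS, SN) = 90.00° ✓; |RS| = 7.400 ✓; bearing(R→T) − bearing(R→S) = 62.00° ✓; |RT| = 7.400 ✓; ∠(RT, TC) = 90.00° ✓; |TC| = 31.80 ✗.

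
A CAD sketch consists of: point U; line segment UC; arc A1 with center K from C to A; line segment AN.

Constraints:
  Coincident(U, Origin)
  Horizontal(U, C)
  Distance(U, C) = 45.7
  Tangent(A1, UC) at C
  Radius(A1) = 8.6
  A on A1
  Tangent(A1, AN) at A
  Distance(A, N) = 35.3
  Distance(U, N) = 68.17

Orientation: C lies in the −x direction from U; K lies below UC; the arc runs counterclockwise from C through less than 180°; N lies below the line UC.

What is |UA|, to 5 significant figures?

55.056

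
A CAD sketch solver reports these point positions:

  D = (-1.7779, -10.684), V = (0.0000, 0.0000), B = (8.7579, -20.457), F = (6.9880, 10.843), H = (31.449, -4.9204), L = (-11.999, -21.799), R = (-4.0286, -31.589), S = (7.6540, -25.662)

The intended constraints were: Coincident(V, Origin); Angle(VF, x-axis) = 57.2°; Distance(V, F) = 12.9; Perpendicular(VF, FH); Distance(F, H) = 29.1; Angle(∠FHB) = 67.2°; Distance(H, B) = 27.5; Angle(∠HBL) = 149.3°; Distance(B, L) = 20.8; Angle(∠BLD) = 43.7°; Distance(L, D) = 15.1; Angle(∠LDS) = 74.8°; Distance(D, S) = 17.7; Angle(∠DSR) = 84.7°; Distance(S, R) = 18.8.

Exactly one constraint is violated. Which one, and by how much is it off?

Distance(S, R) = 18.8 — off by 5.70.

V = (0.00, 0.00) ✓; VF at 57.20° ✓; |VF| = 12.90 ✓; ∠(VF, FH) = 90.00° ✓; |FH| = 29.10 ✓; ∠FHB = 67.20° ✓; |HB| = 27.50 ✓; ∠HBL = 149.3° ✓; |BL| = 20.80 ✓; ∠BLD = 43.70° ✓; |LD| = 15.10 ✓; ∠LDS = 74.80° ✓; |DS| = 17.70 ✓; ∠DSR = 84.70° ✓; |SR| = 13.10 ✗.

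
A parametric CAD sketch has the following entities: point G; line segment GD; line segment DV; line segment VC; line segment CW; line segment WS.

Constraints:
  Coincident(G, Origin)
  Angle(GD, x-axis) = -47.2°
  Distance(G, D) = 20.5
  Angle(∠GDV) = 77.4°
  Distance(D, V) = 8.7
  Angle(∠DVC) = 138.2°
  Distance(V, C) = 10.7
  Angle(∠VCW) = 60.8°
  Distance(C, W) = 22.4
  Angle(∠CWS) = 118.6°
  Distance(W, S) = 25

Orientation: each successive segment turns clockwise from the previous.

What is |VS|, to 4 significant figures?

31.76

G is at the origin; GD runs at -47.2° with length 20.5, so D = (13.93, -15.04). ∠GDV = 77.4° gives DV at -149.8° from the x-axis; with |DV| = 8.7, V = (6.409, -19.42). ∠DVC = 138.2° gives VC at 168.4° from the x-axis; with |VC| = 10.7, C = (-4.072, -17.27). ∠VCW = 60.8° gives CW at 49.20° from the x-axis; with |CW| = 22.4, W = (10.56, -0.3095). ∠CWS = 118.6° gives WS at -12.20° from the x-axis; with |WS| = 25.0, S = (35.00, -5.593). Then |VS| = |S − V| = 31.76.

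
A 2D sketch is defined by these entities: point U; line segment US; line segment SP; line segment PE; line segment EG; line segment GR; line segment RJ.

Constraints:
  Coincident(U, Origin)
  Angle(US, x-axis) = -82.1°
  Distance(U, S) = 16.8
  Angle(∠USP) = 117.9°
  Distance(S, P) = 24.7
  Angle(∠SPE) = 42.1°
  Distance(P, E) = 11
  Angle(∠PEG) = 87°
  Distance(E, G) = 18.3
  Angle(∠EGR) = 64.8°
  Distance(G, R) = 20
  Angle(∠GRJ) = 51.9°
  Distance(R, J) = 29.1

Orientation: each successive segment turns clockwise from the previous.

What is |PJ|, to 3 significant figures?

19.3

U is at the origin; US runs at -82.1° with length 16.8, so S = (2.31, -16.6). ∠USP = 117.9° gives SP at -144° from the x-axis; with |SP| = 24.7, P = (-17.7, -31.1). ∠SPE = 42.1° gives PE at 77.9° from the x-axis; with |PE| = 11.0, E = (-15.4, -20.3). ∠PEG = 87.0° gives EG at -15.1° from the x-axis; with |EG| = 18.3, G = (2.25, -25.1). ∠EGR = 64.8° gives GR at -130° from the x-axis; with |GR| = 20.0, R = (-10.7, -40.4). ∠GRJ = 51.9° gives RJ at 102° from the x-axis; with |RJ| = 29.1, J = (-16.5, -11.8). Then |PJ| = |J − P| = 19.3.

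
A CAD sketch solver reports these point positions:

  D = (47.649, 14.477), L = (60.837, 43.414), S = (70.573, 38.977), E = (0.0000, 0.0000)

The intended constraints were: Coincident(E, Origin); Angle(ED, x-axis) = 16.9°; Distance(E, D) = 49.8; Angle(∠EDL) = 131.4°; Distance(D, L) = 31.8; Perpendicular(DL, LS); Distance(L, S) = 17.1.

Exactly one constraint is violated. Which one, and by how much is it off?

Distance(L, S) = 17.1 — off by 6.40.

E = (0.00, 0.00) ✓; ED at 16.90° ✓; |ED| = 49.80 ✓; ∠EDL = 131.4° ✓; |DL| = 31.80 ✓; ∠(DL, LS) = 90.00° ✓; |LS| = 10.70 ✗.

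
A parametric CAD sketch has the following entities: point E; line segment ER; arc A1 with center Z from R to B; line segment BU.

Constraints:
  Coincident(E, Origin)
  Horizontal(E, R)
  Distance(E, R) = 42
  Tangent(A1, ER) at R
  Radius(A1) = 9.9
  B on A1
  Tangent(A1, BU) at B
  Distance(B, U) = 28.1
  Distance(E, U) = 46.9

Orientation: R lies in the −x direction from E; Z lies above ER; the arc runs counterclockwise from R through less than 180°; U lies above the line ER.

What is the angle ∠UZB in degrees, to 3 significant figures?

70.6°

Checks: |ZB| = 9.900 ✓; ∠(ZB, BU) = 90.00° ✓; |BU| = 28.10 ✓; |EU| = 46.90 ✓.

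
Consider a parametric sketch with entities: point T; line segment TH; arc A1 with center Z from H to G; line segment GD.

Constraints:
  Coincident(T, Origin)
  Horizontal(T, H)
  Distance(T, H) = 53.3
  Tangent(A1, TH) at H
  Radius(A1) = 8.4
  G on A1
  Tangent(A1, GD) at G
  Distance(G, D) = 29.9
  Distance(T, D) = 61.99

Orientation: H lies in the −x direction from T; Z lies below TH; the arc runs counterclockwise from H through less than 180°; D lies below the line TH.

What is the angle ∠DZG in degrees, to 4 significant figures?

74.31°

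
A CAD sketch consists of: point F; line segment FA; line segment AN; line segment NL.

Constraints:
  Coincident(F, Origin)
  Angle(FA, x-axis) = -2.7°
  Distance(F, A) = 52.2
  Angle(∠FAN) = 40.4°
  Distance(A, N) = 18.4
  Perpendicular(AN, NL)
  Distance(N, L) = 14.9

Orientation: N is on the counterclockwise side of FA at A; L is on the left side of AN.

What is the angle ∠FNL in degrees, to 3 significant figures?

32.3°

∠FAN = 40.4°, so AN runs at -2.7° + (180° − 40.4°) = 137° from the x-axis; with |AN| = 18.4, N = A + 18.4·(cos 137°, sin 137°) = (38.7, 10.1). AN ⟂ NL; with |NL| = 14.9 on the left of AN, L = N + 14.9·(-0.683, -0.730) = (28.5, -0.766). Then cos ∠FNL = NF·NL / (|NF||NL|), giving 32.3°.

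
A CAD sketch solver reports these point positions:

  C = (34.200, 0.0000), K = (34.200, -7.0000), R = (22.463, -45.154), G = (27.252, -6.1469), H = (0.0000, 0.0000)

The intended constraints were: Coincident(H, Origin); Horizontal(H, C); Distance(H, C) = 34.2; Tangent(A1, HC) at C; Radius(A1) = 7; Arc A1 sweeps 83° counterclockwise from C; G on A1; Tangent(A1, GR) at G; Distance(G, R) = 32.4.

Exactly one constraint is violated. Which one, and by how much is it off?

Distance(G, R) = 32.4 — off by 6.90.

H = (0.00, 0.00) ✓; H.y = 0.00, C.y = 0.00 ✓; |HC| = 34.20 ✓; ∠(KC, CH) = 90.00° ✓; |KC| = 7.000 ✓; bearing(K→G) − bearing(K→C) = 83.00° ✓; |KG| = 7.000 ✓; ∠(KG, GR) = 90.00° ✓; |GR| = 39.30 ✗.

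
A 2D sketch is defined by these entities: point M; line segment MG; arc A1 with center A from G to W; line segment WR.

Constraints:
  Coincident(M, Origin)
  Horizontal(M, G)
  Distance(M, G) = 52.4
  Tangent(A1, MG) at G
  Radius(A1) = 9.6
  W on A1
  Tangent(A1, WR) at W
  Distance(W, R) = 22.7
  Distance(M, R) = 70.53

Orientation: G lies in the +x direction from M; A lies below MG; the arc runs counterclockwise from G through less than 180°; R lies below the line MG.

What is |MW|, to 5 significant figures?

48.951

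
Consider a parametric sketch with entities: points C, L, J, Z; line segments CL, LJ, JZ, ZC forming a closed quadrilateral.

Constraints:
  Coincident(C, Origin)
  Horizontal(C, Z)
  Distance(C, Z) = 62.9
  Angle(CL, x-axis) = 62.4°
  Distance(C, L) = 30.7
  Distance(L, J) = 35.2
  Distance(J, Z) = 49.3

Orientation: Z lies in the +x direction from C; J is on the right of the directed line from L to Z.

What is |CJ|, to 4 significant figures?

16.34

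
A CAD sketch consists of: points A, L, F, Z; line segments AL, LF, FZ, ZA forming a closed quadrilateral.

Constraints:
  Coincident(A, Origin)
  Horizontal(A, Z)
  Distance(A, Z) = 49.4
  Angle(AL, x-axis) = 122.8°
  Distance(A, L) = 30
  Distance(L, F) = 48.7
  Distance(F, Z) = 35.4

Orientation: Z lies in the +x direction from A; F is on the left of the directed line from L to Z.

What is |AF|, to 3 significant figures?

44.6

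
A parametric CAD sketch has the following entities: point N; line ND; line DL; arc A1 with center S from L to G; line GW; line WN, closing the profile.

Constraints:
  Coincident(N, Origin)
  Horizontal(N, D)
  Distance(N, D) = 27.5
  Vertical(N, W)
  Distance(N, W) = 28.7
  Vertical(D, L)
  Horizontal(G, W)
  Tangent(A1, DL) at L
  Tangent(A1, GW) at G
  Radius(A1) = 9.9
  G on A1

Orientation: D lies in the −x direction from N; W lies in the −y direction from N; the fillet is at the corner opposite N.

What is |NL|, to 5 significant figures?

33.312

The virtual corner opposite N is at (-27.500, -28.700). Tangency of A1 to DL means the radius SL is perpendicular to DL and since A1 is tangent to GW there, SG ⟂ GW, with radius 9.9, so the center S sits 9.9 in from both sides at S = (-17.600, -18.800). That places the tangent points at L = (-27.500, -18.800) on DL and G = (-17.600, -28.700) on GW. Then |NL| = |L − N| = 33.312.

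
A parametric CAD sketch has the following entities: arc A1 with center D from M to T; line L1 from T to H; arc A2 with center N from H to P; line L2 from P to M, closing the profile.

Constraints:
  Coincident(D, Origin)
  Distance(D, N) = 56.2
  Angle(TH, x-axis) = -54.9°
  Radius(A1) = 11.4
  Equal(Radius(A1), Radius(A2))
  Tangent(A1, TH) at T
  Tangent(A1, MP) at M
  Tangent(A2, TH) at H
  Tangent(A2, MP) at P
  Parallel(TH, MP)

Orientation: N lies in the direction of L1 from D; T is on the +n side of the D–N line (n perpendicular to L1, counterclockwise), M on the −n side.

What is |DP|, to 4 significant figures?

57.34

The slot axis is L1's direction at -54.9°, so u = (cos -54.9°, sin -54.9°) = (0.5750, -0.8181) and n = (−sin -54.9°, cos -54.9°) = (0.8181, 0.5750). D is at the origin and N lies 56.2 along u from D, so N = 56.2·u = (32.32, -45.98). Tangency of A1 to both parallel lines with radius 11.4 puts T and M at D ± 11.4·n: T = (9.327, 6.555), M = (-9.327, -6.555). Equal radii place H and P the same way about N: H = N + 11.4·n = (41.64, -39.42), P = N − 11.4·n = (22.99, -52.54). Then |DP| = |P − D| = 57.34.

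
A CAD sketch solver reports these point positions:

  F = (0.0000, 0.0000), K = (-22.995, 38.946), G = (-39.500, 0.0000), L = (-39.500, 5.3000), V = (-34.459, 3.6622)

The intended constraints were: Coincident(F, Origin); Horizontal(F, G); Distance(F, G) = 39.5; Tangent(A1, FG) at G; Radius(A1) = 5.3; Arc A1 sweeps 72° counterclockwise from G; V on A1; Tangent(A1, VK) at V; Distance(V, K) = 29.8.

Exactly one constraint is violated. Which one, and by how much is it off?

Distance(V, K) = 29.8 — off by 7.30.

F = (0.00, 0.00) ✓; F.y = 0.00, G.y = 0.00 ✓; |FG| = 39.50 ✓; ∠(LG, GF) = 90.00° ✓; |LG| = 5.300 ✓; bearing(L→V) − bearing(L→G) = 72.00° ✓; |LV| = 5.300 ✓; ∠(LV, VK) = 90.00° ✓; |VK| = 37.10 ✗.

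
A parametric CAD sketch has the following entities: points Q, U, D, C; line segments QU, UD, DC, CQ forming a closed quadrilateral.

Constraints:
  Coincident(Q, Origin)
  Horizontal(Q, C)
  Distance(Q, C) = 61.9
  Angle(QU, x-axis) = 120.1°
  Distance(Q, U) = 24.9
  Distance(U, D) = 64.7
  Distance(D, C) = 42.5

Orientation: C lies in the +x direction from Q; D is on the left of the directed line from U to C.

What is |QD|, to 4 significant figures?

63.90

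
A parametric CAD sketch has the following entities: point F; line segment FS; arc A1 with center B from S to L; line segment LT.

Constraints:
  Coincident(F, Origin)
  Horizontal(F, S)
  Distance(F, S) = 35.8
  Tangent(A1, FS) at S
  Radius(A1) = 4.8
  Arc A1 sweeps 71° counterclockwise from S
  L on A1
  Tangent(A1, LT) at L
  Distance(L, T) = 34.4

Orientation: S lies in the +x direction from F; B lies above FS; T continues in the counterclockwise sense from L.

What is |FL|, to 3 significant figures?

40.5

Tangency of A1 to FS means the radius BS is perpendicular to FS, so B = S + (0, 4.8) = (35.8, 4.80). On A1, S sits at bearing -90° from B; a 71° counterclockwise sweep puts L at bearing -19°, so L = B + 4.8·(cos -19°, sin -19°) = (40.3, 3.24). Then |FL| = |L − F| = 40.5.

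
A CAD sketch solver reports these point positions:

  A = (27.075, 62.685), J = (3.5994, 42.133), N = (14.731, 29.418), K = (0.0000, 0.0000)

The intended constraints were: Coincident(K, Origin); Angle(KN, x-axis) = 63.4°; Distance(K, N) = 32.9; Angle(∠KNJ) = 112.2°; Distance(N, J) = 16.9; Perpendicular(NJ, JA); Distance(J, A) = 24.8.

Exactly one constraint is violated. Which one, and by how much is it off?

Distance(J, A) = 24.8 — off by 6.40.

K = (0.00, 0.00) ✓; KN at 63.40° ✓; |KN| = 32.90 ✓; ∠KNJ = 112.2° ✓; |NJ| = 16.90 ✓; ∠(NJ, JA) = 90.00° ✓; |JA| = 31.20 ✗.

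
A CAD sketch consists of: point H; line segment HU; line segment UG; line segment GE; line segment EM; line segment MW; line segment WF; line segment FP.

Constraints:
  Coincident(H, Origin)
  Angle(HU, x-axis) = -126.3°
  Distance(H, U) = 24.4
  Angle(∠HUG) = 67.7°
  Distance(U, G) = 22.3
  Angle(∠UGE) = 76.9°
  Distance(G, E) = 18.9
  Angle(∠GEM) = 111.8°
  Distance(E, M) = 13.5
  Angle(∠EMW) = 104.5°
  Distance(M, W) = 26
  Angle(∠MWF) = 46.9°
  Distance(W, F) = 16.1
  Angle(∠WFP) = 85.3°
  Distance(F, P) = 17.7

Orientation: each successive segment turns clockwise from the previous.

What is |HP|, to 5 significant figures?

8.3441

H is at the origin; HU runs at -126.3° with length 24.4, so U = (-14.445, -19.665). ∠HUG = 67.7° gives UG at 121.40° from the x-axis; with |UG| = 22.3, G = (-26.064, -0.63047). ∠UGE = 76.9° gives GE at 18.300° from the x-axis; with |GE| = 18.9, E = (-8.1195, 5.3040). ∠GEM = 111.8° gives EM at -49.900° from the x-axis; with |EM| = 13.5, M = (0.57617, -5.0224). ∠EMW = 104.5° gives MW at -125.40° from the x-axis; with |MW| = 26.0, W = (-14.485, -26.216). ∠MWF = 46.9° gives WF at 101.50° from the x-axis; with |WF| = 16.1, F = (-17.695, -10.439). ∠WFP = 85.3° gives FP at 6.8000° from the x-axis; with |FP| = 17.7, P = (-0.11947, -8.3432). Then |HP| = |P − H| = 8.3441.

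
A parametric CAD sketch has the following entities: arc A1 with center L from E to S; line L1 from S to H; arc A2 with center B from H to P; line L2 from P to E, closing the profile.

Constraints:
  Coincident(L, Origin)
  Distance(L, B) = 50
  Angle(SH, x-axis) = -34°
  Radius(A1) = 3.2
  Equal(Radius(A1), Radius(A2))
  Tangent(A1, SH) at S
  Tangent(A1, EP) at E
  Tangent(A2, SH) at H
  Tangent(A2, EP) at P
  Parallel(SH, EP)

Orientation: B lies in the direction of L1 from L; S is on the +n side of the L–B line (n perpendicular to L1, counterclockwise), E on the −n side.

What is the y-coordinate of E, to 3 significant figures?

-2.65

The slot axis is L1's direction at -34.0°, so u = (cos -34.0°, sin -34.0°) = (0.829, -0.559) and n = (−sin -34.0°, cos -34.0°) = (0.559, 0.829). L is at the origin and B lies 50.0 along u from L, so B = 50.0·u = (41.5, -28.0). Tangency of A1 to both parallel lines with radius 3.2 puts S and E at L ± 3.2·n: S = (1.79, 2.65), E = (-1.79, -2.65). So E.y = -2.65.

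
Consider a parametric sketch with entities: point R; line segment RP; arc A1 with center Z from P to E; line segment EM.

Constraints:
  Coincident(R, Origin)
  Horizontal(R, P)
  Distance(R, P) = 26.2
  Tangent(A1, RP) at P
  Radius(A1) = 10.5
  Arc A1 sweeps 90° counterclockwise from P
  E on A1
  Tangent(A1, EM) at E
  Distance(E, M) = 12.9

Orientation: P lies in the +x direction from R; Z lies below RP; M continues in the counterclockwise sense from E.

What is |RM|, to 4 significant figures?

28.18

R is at the origin; R and P share the same y with |RP| = 26.2 and P on the +x side, so P = (26.20, 0.000). A1 meets RP tangentially, so ZP is at right angles to RP, so Z = P + (0, -10.5) = (26.20, -10.50). On A1, P sits at bearing 90° from Z; a 90° counterclockwise sweep puts E at bearing 180°, so E = Z + 10.5·(cos 180°, sin 180°) = (15.70, -10.50). The tangent condition forces ZE to be normal to EM, so EM runs along (−sin 180°, cos 180°); with |EM| = 12.9, M = (15.70, -23.40). Then |RM| = |M − R| = 28.18.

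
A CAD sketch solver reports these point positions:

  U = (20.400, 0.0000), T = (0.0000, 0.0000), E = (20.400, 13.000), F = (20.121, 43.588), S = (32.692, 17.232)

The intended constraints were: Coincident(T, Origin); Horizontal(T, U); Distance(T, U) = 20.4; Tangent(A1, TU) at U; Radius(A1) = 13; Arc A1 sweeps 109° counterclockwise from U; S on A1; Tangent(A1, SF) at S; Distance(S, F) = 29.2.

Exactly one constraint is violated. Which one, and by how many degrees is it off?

Tangent(A1, SF) at S — off by 6.50°.

T = (0.00, 0.00) ✓; T.y = 0.00, U.y = 0.00 ✓; |TU| = 20.40 ✓; ∠(EU, UT) = 90.00° ✓; |EU| = 13.00 ✓; bearing(E→S) − bearing(E→U) = 109.0° ✓; |ES| = 13.00 ✓; ∠(ES, SF) = 83.50° ✗; |SF| = 29.20 ✓.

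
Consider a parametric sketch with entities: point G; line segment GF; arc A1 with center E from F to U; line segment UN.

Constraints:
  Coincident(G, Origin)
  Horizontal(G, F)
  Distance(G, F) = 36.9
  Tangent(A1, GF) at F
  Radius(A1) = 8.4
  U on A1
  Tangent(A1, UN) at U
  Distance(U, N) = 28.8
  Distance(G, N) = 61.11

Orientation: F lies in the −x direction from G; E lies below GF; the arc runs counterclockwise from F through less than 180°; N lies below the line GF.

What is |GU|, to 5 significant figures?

45.746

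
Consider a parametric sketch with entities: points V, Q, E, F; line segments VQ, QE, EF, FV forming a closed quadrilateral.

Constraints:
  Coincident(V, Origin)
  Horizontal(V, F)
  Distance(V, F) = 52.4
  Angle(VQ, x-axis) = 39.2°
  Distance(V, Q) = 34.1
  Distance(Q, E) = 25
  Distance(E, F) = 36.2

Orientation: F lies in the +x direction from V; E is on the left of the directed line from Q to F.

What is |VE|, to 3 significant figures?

59.1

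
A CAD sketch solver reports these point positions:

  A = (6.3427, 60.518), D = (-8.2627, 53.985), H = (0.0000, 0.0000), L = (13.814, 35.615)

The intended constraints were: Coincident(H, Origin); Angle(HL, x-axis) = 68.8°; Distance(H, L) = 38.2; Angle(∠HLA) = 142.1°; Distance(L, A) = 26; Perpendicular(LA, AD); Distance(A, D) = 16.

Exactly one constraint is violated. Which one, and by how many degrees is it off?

Perpendicular(LA, AD) — off by 7.40°.

H = (0.00, 0.00) ✓; HL at 68.80° ✓; |HL| = 38.20 ✓; ∠HLA = 142.1° ✓; |LA| = 26.00 ✓; ∠(LA, AD) = 97.40° ✗; |AD| = 16.00 ✓.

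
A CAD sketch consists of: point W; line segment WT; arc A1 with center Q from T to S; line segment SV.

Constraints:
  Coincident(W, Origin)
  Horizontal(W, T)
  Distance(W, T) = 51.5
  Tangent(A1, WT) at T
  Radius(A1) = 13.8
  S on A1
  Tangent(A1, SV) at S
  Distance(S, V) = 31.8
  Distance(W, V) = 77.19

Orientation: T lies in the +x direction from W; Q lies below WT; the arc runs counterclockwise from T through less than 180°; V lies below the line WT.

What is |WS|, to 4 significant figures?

46.71

Checks: |QS| = 13.80 ✓; ∠(QS, SV) = 90.00° ✓; |SV| = 31.80 ✓; |WV| = 77.19 ✓.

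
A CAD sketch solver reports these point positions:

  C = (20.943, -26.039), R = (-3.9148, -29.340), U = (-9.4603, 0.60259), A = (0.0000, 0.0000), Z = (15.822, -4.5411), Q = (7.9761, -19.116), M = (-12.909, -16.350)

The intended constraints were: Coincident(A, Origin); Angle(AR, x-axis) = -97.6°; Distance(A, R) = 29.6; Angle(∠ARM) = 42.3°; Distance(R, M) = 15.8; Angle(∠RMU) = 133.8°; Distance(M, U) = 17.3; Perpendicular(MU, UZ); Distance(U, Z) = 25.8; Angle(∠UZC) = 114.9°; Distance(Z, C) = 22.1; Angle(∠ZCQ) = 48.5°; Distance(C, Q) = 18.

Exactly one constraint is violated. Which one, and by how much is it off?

Distance(C, Q) = 18 — off by 3.30.

A = (0.00, 0.00) ✓; AR at -97.60° ✓; |AR| = 29.60 ✓; ∠ARM = 42.30° ✓; |RM| = 15.80 ✓; ∠RMU = 133.8° ✓; |MU| = 17.30 ✓; ∠(MU, UZ) = 90.00° ✓; |UZ| = 25.80 ✓; ∠UZC = 114.9° ✓; |ZC| = 22.10 ✓; ∠ZCQ = 48.50° ✓; |CQ| = 14.70 ✗.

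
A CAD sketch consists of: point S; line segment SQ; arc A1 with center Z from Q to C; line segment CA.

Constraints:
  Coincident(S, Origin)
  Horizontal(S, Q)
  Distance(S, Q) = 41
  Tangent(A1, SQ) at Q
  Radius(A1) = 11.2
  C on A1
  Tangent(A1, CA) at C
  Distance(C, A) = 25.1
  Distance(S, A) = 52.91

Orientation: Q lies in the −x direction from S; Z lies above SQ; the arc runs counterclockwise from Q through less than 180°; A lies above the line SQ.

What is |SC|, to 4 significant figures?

33.26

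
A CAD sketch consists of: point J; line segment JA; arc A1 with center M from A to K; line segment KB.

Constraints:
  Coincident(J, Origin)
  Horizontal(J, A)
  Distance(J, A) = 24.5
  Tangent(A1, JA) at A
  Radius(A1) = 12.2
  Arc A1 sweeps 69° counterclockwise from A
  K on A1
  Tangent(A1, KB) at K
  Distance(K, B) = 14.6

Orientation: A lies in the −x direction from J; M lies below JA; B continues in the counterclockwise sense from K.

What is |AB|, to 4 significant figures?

27.14

J is at the origin; J and A share the same y with |JA| = 24.5 and A on the −x side, so A = (-24.50, 0.000). Since A1 is tangent to JA there, MA ⟂ JA, so M = A + (0, -12.2) = (-24.50, -12.20). On A1, A sits at bearing 90° from M; a 69° counterclockwise sweep puts K at bearing 159°, so K = M + 12.2·(cos 159°, sin 159°) = (-35.89, -7.828). A1 meets KB tangentially, so MK is at right angles to KB, so KB runs along (−sin 159°, cos 159°); with |KB| = 14.6, B = (-41.12, -21.46). Then |AB| = |B − A| = 27.14.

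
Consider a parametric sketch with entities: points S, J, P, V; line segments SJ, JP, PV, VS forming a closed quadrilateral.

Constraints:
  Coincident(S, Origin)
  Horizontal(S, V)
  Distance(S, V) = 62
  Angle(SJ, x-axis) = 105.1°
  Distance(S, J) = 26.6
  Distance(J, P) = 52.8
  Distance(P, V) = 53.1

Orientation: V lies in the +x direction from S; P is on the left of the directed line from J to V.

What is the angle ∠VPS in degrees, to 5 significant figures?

63.620°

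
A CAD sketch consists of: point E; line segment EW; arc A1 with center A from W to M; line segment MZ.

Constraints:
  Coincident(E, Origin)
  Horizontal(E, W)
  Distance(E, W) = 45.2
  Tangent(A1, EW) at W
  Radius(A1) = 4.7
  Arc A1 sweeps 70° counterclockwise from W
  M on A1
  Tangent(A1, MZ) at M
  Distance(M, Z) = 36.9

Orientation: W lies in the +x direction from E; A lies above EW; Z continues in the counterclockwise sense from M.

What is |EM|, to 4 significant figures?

49.71

The tangent condition forces AW to be normal to EW, so A = W + (0, 4.7) = (45.20, 4.700). On A1, W sits at bearing -90° from A; a 70° counterclockwise sweep puts M at bearing -20°, so M = A + 4.7·(cos -20°, sin -20°) = (49.62, 3.093). Then |EM| = |M − E| = 49.71.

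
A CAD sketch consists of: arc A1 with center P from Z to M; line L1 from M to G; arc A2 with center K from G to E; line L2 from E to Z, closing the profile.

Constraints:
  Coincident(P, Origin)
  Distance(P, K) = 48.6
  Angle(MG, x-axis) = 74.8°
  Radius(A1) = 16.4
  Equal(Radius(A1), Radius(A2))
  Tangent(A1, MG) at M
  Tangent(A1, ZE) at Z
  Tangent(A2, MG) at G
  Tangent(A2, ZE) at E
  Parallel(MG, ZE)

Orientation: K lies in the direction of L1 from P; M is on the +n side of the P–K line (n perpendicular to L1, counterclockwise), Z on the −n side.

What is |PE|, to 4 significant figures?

51.29

Tangency of A1 to both parallel lines with radius 16.4 puts M and Z at P ± 16.4·n: M = (-15.83, 4.300), Z = (15.83, -4.300). Equal radii place G and E the same way about K: G = K + 16.4·n = (-3.084, 51.20), E = K − 16.4·n = (28.57, 42.60). Then |PE| = |E − P| = 51.29.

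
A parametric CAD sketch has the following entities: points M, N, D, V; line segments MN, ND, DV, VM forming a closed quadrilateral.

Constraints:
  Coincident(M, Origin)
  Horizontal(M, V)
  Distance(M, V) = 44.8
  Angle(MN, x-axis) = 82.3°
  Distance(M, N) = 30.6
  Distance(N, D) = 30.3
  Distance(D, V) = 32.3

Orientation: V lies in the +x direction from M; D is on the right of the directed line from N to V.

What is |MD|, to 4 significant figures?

12.58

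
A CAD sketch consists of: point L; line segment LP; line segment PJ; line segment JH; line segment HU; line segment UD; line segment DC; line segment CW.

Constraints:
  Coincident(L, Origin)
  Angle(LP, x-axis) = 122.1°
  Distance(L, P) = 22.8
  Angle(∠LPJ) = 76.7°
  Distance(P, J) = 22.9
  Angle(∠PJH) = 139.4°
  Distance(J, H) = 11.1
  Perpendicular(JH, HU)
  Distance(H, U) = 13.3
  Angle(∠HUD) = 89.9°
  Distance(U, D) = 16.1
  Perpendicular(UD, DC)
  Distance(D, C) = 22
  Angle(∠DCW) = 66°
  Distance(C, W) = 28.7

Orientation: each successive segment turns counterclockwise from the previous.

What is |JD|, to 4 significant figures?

14.18

L is at the origin; LP runs at 122.1° with length 22.8, so P = (-12.12, 19.31). ∠LPJ = 76.7° gives PJ at -134.6° from the x-axis; with |PJ| = 22.9, J = (-28.20, 3.009). ∠PJH = 139.4° gives JH at -94.00° from the x-axis; with |JH| = 11.1, H = (-28.97, -8.064). JH is perpendicular to HU, so HU runs at -4.000°; with |HU| = 13.3, U = (-15.70, -8.992). ∠HUD = 89.9° gives UD at 86.10° from the x-axis; with |UD| = 16.1, D = (-14.61, 7.071). Then |JD| = |D − J| = 14.18.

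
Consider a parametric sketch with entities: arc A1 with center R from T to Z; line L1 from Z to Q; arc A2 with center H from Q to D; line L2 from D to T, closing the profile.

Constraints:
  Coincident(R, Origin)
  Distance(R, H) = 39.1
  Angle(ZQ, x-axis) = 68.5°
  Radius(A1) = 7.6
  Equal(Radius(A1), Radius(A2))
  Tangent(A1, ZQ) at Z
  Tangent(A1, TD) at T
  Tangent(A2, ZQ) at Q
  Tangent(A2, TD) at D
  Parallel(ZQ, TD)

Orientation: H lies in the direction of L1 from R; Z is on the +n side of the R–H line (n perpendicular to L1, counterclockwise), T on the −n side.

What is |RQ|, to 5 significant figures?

39.832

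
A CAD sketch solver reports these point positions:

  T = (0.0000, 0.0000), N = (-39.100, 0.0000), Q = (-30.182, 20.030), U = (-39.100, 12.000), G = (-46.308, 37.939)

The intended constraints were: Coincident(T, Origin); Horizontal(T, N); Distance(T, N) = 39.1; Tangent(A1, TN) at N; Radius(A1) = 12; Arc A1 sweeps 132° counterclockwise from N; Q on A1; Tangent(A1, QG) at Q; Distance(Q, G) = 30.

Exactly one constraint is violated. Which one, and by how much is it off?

Distance(Q, G) = 30 — off by 5.90.

T = (0.00, 0.00) ✓; T.y = 0.00, N.y = 0.00 ✓; |TN| = 39.10 ✓; ∠(UN, NT) = 90.00° ✓; |UN| = 12.00 ✓; bearing(U→Q) − bearing(U→N) = 132.0° ✓; |UQ| = 12.00 ✓; ∠(UQ, QG) = 90.00° ✓; |QG| = 24.10 ✗.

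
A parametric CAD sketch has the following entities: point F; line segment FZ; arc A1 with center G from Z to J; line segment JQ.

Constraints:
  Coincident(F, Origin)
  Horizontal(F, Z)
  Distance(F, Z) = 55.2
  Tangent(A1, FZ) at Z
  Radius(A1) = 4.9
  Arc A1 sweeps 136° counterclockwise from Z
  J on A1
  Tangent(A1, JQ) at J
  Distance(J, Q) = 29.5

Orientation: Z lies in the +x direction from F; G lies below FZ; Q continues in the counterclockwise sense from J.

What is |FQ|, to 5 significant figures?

78.534

F is at the origin; F and Z share the same y with |FZ| = 55.2 and Z on the +x side, so Z = (55.200, 0.0000). The tangent condition forces GZ to be normal to FZ, so G = Z + (0, -4.9) = (55.200, -4.9000). On A1, Z sits at bearing 90° from G; a 136° counterclockwise sweep puts J at bearing 226°, so J = G + 4.9·(cos 226°, sin 226°) = (51.796, -8.4248). The tangent condition forces GJ to be normal to JQ, so JQ runs along (−sin 226°, cos 226°); with |JQ| = 29.5, Q = (73.017, -28.917). Then |FQ| = |Q − F| = 78.534.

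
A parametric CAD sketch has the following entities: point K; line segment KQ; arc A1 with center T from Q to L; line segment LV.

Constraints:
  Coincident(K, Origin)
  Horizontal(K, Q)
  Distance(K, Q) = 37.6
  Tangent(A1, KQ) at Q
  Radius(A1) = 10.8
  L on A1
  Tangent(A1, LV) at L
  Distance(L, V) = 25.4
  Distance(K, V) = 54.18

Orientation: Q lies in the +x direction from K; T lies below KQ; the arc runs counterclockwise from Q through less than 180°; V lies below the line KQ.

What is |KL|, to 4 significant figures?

31.67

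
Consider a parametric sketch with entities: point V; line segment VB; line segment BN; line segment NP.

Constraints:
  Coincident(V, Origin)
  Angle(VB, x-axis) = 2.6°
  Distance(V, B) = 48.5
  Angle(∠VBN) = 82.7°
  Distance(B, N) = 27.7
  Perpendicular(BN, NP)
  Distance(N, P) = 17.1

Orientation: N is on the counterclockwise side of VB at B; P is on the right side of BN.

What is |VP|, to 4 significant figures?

68.67

V is at the origin; VB runs at 2.6° with length 48.5, so B = 48.5·(cos 2.6°, sin 2.6°) = (48.45, 2.200). ∠VBN = 82.7°, so BN runs at 2.6° + (180° − 82.7°) = 99.90° from the x-axis; with |BN| = 27.7, N = B + 27.7·(cos 99.90°, sin 99.90°) = (43.69, 29.49). BN is perpendicular to NP; with |NP| = 17.1 on the right of BN, P = N + 17.1·(0.9851, 0.1719) = (60.53, 32.43). Then |VP| = |P − V| = 68.67.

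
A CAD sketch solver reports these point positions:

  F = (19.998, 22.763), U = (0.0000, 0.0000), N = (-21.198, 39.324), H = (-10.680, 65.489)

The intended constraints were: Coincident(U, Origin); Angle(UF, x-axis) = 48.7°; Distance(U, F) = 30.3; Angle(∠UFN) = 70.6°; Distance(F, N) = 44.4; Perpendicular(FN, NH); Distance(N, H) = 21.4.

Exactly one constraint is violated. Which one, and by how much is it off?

Distance(N, H) = 21.4 — off by 6.80.

U = (0.00, 0.00) ✓; UF at 48.70° ✓; |UF| = 30.30 ✓; ∠UFN = 70.60° ✓; |FN| = 44.40 ✓; ∠(FN, NH) = 90.00° ✓; |NH| = 28.20 ✗.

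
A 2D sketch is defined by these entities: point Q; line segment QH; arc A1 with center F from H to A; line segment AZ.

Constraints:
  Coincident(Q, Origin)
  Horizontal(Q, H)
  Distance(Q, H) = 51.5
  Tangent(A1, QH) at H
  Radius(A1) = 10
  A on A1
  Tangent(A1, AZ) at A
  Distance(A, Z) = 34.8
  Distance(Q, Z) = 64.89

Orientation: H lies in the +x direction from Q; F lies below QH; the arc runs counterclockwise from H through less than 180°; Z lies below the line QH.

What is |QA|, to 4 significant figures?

43.08

Checks: ∠(FH, HQ) = 90.00° ✓; |FH| = 10.00 ✓; |FA| = 10.00 ✓; ∠(FA, AZ) = 90.00° ✓; |AZ| = 34.80 ✓; |QZ| = 64.89 ✓.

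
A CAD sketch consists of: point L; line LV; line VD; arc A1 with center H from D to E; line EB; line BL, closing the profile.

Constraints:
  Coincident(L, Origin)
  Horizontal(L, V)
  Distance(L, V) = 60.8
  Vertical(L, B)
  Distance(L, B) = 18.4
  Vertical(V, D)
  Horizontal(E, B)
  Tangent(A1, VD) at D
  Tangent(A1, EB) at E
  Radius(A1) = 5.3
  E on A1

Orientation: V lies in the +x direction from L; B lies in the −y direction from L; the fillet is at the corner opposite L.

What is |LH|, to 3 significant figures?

57.0

LB is vertical with |LB| = 18.4 and B on the −y side, so B = (0.00, -18.4). The virtual corner opposite L is at (60.8, -18.4). Tangency of A1 to VD means the radius HD is perpendicular to VD and A1 meets EB tangentially, so HE is at right angles to EB, with radius 5.3, so the center H sits 5.3 in from both sides at H = (55.5, -13.1). Then |LH| = |H − L| = 57.0.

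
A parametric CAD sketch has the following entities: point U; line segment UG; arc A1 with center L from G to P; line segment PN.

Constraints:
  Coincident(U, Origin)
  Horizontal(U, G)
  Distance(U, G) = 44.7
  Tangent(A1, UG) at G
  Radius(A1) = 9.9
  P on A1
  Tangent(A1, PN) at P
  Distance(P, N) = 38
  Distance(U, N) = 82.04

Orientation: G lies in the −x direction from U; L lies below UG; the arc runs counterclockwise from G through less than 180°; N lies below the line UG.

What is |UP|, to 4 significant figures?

53.28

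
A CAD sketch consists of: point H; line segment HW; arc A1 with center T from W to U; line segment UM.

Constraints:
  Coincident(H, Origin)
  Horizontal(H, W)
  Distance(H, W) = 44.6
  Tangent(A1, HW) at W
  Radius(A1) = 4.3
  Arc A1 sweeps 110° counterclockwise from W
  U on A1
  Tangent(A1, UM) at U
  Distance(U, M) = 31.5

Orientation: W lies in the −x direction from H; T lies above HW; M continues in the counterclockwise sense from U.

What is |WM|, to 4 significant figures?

36.01

On A1, W sits at bearing -90° from T; a 110° counterclockwise sweep puts U at bearing 20°, so U = T + 4.3·(cos 20°, sin 20°) = (-40.56, 5.771). A1 meets UM tangentially, so TU is at right angles to UM, so UM runs along (−sin 20°, cos 20°); with |UM| = 31.5, M = (-51.33, 35.37). Then |WM| = |M − W| = 36.01.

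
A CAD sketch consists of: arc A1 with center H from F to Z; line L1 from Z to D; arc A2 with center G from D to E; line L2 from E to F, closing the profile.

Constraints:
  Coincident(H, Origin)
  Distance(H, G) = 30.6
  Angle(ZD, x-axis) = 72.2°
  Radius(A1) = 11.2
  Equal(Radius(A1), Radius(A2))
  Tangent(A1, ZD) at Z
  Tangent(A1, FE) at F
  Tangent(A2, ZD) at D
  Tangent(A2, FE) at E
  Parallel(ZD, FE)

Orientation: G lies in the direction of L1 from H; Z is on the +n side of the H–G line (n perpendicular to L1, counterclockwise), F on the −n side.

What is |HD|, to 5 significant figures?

32.585

The slot axis is L1's direction at 72.2°, so u = (cos 72.2°, sin 72.2°) = (0.30570, 0.95213) and n = (−sin 72.2°, cos 72.2°) = (-0.95213, 0.30570). H is at the origin and G lies 30.6 along u from H, so G = 30.6·u = (9.3543, 29.135). Tangency of A1 to both parallel lines with radius 11.2 puts Z and F at H ± 11.2·n: Z = (-10.664, 3.4238), F = (10.664, -3.4238). Equal radii place D and E the same way about G: D = G + 11.2·n = (-1.3096, 32.559), E = G − 11.2·n = (20.018, 25.711). Then |HD| = |D − H| = 32.585.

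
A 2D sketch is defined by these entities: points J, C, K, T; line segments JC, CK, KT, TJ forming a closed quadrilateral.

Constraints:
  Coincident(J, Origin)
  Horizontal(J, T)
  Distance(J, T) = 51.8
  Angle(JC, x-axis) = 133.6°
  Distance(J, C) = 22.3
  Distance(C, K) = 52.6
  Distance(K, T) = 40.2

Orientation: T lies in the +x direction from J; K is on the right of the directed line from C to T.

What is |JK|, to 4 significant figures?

30.34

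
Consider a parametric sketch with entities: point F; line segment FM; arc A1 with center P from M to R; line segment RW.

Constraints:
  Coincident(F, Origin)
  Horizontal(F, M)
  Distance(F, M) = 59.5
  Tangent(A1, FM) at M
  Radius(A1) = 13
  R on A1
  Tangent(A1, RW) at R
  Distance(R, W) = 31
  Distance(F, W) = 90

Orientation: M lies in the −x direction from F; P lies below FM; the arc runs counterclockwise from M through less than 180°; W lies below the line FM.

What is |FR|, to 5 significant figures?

72.451

F is at the origin; FM is horizontal with |FM| = 59.5 and M on the −x side, so M = (-59.500, 0.0000). Tangency of A1 to FM means the radius PM is perpendicular to FM, so P = M + (0, -13) = (-59.500, -13.000). Since PR ⟂ RW (tangency), |PW| = √(13.0² + 31.0²) = 33.615 regardless of where R sits on A1. So W lies on both circle(F, 90.0) and circle(P, 33.615); the below-FM intersection is W = (-81.313, -38.577). R is the foot of the tangent from W: R = (-71.884, -9.0460).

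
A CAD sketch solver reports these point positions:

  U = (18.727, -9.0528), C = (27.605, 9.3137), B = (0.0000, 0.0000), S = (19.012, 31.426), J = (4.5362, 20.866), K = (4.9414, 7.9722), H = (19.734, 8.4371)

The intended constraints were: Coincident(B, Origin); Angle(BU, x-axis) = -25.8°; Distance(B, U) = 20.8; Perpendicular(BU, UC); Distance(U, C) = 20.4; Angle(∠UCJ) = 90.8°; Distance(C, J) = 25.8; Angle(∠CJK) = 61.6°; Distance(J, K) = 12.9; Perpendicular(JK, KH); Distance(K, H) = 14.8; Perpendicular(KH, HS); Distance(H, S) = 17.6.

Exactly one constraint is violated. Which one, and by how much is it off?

Distance(H, S) = 17.6 — off by 5.40.

B = (0.00, 0.00) ✓; BU at -25.80° ✓; |BU| = 20.80 ✓; ∠(BU, UC) = 90.00° ✓; |UC| = 20.40 ✓; ∠UCJ = 90.80° ✓; |CJ| = 25.80 ✓; ∠CJK = 61.60° ✓; |JK| = 12.90 ✓; ∠(JK, KH) = 90.00° ✓; |KH| = 14.80 ✓; ∠(KH, HS) = 90.00° ✓; |HS| = 23.00 ✗.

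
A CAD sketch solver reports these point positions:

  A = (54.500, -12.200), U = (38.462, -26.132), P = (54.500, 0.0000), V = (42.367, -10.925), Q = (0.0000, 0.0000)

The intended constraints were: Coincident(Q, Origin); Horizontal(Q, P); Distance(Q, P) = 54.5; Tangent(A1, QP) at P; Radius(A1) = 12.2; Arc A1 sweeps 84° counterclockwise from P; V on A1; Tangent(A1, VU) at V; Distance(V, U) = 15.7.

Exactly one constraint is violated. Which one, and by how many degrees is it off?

Tangent(A1, VU) at V — off by 8.40°.

Q = (0.00, 0.00) ✓; Q.y = 0.00, P.y = 0.00 ✓; |QP| = 54.50 ✓; ∠(AP, PQ) = 90.00° ✓; |AP| = 12.20 ✓; bearing(A→V) − bearing(A→P) = 84.00° ✓; |AV| = 12.20 ✓; ∠(AV, VU) = 98.40° ✗; |VU| = 15.70 ✓.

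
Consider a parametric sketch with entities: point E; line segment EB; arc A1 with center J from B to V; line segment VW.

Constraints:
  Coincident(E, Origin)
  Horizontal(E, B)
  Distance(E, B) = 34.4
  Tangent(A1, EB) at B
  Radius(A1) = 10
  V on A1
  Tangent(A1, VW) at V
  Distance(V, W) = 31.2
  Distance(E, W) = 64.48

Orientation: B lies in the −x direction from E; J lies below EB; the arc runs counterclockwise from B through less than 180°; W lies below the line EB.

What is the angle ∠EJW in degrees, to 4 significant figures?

140.1°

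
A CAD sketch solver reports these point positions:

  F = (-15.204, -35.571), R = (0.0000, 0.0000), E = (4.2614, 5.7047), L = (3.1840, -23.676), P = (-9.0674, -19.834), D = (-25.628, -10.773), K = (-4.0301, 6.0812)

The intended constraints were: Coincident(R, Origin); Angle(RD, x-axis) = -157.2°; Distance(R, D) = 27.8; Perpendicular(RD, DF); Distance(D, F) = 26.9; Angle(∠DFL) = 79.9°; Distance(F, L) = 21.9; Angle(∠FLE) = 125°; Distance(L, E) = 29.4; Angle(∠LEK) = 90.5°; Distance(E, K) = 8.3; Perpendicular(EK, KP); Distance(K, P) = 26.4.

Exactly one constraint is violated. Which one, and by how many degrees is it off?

Perpendicular(EK, KP) — off by 8.40°.

R = (0.00, 0.00) ✓; RD at -157.2° ✓; |RD| = 27.80 ✓; ∠(RD, DF) = 90.00° ✓; |DF| = 26.90 ✓; ∠DFL = 79.90° ✓; |FL| = 21.90 ✓; ∠FLE = 125.0° ✓; |LE| = 29.40 ✓; ∠LEK = 90.50° ✓; |EK| = 8.300 ✓; ∠(EK, KP) = 81.60° ✗; |KP| = 26.40 ✓.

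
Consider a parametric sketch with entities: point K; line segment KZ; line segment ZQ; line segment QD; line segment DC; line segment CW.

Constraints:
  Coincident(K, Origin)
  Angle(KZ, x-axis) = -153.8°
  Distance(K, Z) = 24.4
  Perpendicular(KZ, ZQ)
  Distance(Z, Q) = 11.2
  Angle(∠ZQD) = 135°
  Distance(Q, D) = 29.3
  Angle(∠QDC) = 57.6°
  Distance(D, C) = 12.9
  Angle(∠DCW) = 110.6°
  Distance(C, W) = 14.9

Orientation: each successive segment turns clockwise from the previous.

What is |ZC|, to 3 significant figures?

30.5

K is at the origin; KZ runs at -153.8° with length 24.4, so Z = (-21.9, -10.8). The perpendicularity gives ZQ at right angles to KZ, so ZQ runs at 116°; with |ZQ| = 11.2, Q = (-26.8, -0.723). ∠ZQD = 135.0° gives QD at 71.2° from the x-axis; with |QD| = 29.3, D = (-17.4, 27.0). ∠QDC = 57.6° gives DC at -51.2° from the x-axis; with |DC| = 12.9, C = (-9.31, 17.0). Then |ZC| = |C − Z| = 30.5.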